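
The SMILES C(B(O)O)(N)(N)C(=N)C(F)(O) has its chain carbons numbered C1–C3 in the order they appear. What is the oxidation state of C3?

+1

C3 has one bond to C (0), one bond to H (-1), one bond to F (+1), one bond to O (+1).
Oxidation state = 0 − 1 + 1 + 1 = +1.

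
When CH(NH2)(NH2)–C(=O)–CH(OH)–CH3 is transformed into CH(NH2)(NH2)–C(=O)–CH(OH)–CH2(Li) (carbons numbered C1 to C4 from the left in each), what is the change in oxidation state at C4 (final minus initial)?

0

Before: C4 has 1 bond to C, 3 bonds to H → oxidation state -3.
After: C4 has 1 bond to C, 2 bonds to H, 1 bond to Li → oxidation state -3.
Δ = -3 − (-3) = 0, so no net redox change at C4.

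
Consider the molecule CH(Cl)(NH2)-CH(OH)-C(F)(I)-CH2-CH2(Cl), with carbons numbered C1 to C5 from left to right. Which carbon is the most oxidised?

Tallying each carbon's bonds:
C1: 1C, 1H, 1N, 1Cl → 0 − 1 + 1 + 1 = +1
C2: 2C, 1H, 1O → 0 − 1 + 1 = 0
C3: 2C, 1F, 1I → 0 + 1 + 1 = +2
C4: 2C, 2H → 0 − 2 = -2
C5: 1C, 2H, 1Cl → 0 − 2 + 1 = -1
The most oxidised carbon is C3 at +2.

C3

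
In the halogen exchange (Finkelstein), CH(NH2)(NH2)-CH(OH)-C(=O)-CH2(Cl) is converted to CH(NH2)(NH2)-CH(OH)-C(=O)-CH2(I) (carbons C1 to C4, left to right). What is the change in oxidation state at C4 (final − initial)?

Before: C4 has 1 bond to C, 2 bonds to H, 1 bond to Cl → oxidation state -1.
After: C4 has 1 bond to C, 2 bonds to H, 1 bond to I → oxidation state -1.
Δ = -1 − (-1) = 0, so no net redox change at C4.

0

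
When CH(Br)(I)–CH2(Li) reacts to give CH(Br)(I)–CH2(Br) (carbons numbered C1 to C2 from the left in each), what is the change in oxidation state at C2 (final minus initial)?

+2

Before: C2 has 1 bond to C, 2 bonds to H, 1 bond to Li → oxidation state -3.
After: C2 has 1 bond to C, 2 bonds to H, 1 bond to Br → oxidation state -1.
Δ = -1 − (-3) = +2, so this is an oxidation at C2.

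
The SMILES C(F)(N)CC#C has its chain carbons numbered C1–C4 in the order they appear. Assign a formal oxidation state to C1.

+1

C1 has one bond to C (0), one bond to F (+1), one bond to H (-1), one bond to N (+1).
Oxidation state = 0 + 1 − 1 + 1 = +1.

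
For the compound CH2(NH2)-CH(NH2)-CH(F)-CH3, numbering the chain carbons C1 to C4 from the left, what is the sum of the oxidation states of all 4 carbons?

-4

Bonds to more-electronegative neighbours contribute +1 each, bonds to H or metals contribute −1 each, and C–C bonds contribute 0. Tallying each carbon:
C1: 1C, 2H, 1N → 0 − 2 + 1 = -1
C2: 2C, 1H, 1N → 0 − 1 + 1 = 0
C3: 2C, 1H, 1F → 0 − 1 + 1 = 0
C4: 1C, 3H → 0 − 3 = -3
Sum = -1 + 0 + 0 − 3 = -4.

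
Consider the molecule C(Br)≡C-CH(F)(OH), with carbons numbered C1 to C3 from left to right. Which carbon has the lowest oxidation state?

Tallying each carbon's bonds:
C1: 3C, 1Br → 0 + 1 = +1
C2: 4C → 0 = 0
C3: 1C, 1H, 1O, 1F → 0 − 1 + 1 + 1 = +1
The most reduced carbon is C2 at 0.

C2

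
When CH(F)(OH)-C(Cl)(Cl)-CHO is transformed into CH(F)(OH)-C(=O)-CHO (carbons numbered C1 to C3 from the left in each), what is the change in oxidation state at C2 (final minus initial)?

Before: C2 has 2 bonds to C, 2 bonds to Cl → oxidation state +2.
After: C2 has 2 bonds to C, 2 bonds to O → oxidation state +2.
Δ = +2 − (+2) = 0, so no net redox change at C2.

0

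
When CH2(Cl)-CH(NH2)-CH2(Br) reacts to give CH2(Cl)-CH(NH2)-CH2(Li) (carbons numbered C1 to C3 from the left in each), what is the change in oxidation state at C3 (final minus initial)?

Before: C3 has 1 bond to C, 2 bonds to H, 1 bond to Br → oxidation state -1.
After: C3 has 1 bond to C, 2 bonds to H, 1 bond to Li → oxidation state -3.
Δ = -3 − (-1) = -2, so this is a reduction at C3.

-2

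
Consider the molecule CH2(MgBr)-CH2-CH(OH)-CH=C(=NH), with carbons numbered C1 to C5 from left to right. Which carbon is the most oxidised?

C5

Tallying each carbon's bonds:
C1: 1C, 2H, 1Mg → 0 − 2 − 1 = -3
C2: 2C, 2H → 0 − 2 = -2
C3: 2C, 1H, 1O → 0 − 1 + 1 = 0
C4: 3C, 1H → 0 − 1 = -1
C5: 2C, 2N → 0 + 2 = +2
The most oxidised carbon is C5 at +2.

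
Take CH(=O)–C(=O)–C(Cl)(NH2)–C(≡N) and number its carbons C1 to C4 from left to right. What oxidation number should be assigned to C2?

+2

Count +1 for every bond to an atom more electronegative than carbon and −1 for every bond to one less electronegative; C–C bonds are 0.
C2 has one bond to C (0), one bond to C (0), a double bond to O (2×+1 = +2).
Oxidation state = 0 + 0 + 2 = +2.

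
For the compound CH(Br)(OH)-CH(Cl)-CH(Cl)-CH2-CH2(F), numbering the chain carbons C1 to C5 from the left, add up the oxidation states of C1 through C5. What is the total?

Bonds to more-electronegative neighbours contribute +1 each, bonds to H or metals contribute −1 each, and C–C bonds contribute 0. Tallying each carbon:
C1: 1C, 1H, 1O, 1Br → 0 − 1 + 1 + 1 = +1
C2: 2C, 1H, 1Cl → 0 − 1 + 1 = 0
C3: 2C, 1H, 1Cl → 0 − 1 + 1 = 0
C4: 2C, 2H → 0 − 2 = -2
C5: 1C, 2H, 1F → 0 − 2 + 1 = -1
Sum = +1 + 0 + 0 − 2 − 1 = -2.

-2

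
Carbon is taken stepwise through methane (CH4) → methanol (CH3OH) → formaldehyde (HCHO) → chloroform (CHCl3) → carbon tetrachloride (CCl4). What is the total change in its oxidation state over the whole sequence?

Carbon oxidation states along the series — methane: -4, methanol: -2, formaldehyde: 0, chloroform: +2, carbon tetrachloride: +4.
Net change = +4 − (-4) = +8.

+8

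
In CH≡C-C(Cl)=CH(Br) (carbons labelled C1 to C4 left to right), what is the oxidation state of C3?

C3 has one bond to C (0), a double bond to C (2×0 = 0), one bond to Cl (+1).
Oxidation state = 0 + 0 + 1 = +1.

+1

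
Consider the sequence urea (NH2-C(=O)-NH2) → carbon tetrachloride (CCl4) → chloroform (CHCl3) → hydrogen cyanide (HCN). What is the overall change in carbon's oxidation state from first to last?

Carbon oxidation states along the series — urea: +4, carbon tetrachloride: +4, chloroform: +2, hydrogen cyanide: +2.
Net change = +2 − (+4) = -2.

-2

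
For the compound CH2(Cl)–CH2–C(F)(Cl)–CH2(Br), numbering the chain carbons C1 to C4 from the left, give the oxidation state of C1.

C1 has one bond to C (0), one bond to H (-1), one bond to H (-1), one bond to Cl (+1).
Oxidation state = 0 − 1 − 1 + 1 = -1.

-1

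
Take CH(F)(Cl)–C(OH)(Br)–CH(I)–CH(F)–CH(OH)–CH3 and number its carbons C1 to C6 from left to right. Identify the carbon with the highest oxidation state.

C2

Tallying each carbon's bonds:
C1: 1C, 1H, 1F, 1Cl → 0 − 1 + 1 + 1 = +1
C2: 2C, 1O, 1Br → 0 + 1 + 1 = +2
C3: 2C, 1H, 1I → 0 − 1 + 1 = 0
C4: 2C, 1H, 1F → 0 − 1 + 1 = 0
C5: 2C, 1H, 1O → 0 − 1 + 1 = 0
C6: 1C, 3H → 0 − 3 = -3
The most oxidised carbon is C2 at +2.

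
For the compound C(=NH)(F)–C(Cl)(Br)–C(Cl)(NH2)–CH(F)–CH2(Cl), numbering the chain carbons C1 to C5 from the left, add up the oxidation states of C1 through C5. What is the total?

Bonds to more-electronegative neighbours contribute +1 each, bonds to H or metals contribute −1 each, and C–C bonds contribute 0. Tallying each carbon:
C1: 1C, 2N, 1F → 0 + 2 + 1 = +3
C2: 2C, 1Cl, 1Br → 0 + 1 + 1 = +2
C3: 2C, 1N, 1Cl → 0 + 1 + 1 = +2
C4: 2C, 1H, 1F → 0 − 1 + 1 = 0
C5: 1C, 2H, 1Cl → 0 − 2 + 1 = -1
Sum = +3 + 2 + 2 + 0 − 1 = +6.

+6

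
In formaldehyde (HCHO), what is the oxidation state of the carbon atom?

Bonds to more-electronegative neighbours contribute +1 each, bonds to H or metals contribute −1 each, and C–C bonds contribute 0.
The carbon has one bond to H (-1), one bond to H (-1), a double bond to O (2×+1 = +2).
Oxidation state = -1 − 1 + 2 = 0.

0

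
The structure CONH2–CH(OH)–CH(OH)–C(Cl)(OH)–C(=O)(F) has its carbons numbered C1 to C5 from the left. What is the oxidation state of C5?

+3

C5 has one bond to C (0), a double bond to O (2×+1 = +2), one bond to F (+1).
Oxidation state = 0 + 2 + 1 = +3.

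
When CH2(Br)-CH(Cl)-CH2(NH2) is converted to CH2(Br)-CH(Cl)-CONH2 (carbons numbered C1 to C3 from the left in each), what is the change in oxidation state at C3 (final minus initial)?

Before: C3 has 1 bond to C, 2 bonds to H, 1 bond to N → oxidation state -1.
After: C3 has 1 bond to C, 2 bonds to O, 1 bond to N → oxidation state +3.
Δ = +3 − (-1) = +4, so this is an oxidation at C3.

+4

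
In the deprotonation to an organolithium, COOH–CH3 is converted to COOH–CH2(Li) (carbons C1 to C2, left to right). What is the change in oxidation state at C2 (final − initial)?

Before: C2 has 1 bond to C, 3 bonds to H → oxidation state -3.
After: C2 has 1 bond to C, 2 bonds to H, 1 bond to Li → oxidation state -3.
Δ = -3 − (-3) = 0, so no net redox change at C2.

0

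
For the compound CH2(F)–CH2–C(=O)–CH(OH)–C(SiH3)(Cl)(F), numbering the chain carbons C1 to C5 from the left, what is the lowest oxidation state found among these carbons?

-2

Each bond to a more electronegative atom (O, N, halogen) counts +1, each bond to a less electronegative atom (H, metal, B, Si) counts −1, and each C–C bond counts 0. Tallying each carbon:
C1: 1C, 2H, 1F → 0 − 2 + 1 = -1
C2: 2C, 2H → 0 − 2 = -2
C3: 2C, 2O → 0 + 2 = +2
C4: 2C, 1H, 1O → 0 − 1 + 1 = 0
C5: 1C, 1F, 1Cl, 1Si → 0 + 1 + 1 − 1 = +1
The lowest value is -2.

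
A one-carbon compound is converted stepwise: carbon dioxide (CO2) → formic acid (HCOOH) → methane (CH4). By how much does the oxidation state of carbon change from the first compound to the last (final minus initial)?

Carbon oxidation states along the series — carbon dioxide: +4, formic acid: +2, methane: -4.
Net change = -4 − (+4) = -8.

-8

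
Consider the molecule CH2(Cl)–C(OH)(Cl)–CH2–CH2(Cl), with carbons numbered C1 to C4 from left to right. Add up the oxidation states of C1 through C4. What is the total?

-2

Tallying each carbon's bonds:
C1: 1C, 2H, 1Cl → 0 − 2 + 1 = -1
C2: 2C, 1O, 1Cl → 0 + 1 + 1 = +2
C3: 2C, 2H → 0 − 2 = -2
C4: 1C, 2H, 1Cl → 0 − 2 + 1 = -1
Sum = -1 + 2 − 2 − 1 = -2.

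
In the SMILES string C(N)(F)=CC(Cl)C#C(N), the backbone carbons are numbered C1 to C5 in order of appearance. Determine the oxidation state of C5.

+1

Each bond to a more electronegative atom (O, N, halogen) counts +1, each bond to a less electronegative atom (H, metal, B, Si) counts −1, and each C–C bond counts 0.
C5 has a triple bond to C (3×0 = 0), one bond to N (+1).
Oxidation state = 0 + 1 = +1.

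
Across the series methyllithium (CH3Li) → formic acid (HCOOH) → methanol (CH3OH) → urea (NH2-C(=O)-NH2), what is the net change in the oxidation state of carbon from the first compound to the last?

+8

Carbon oxidation states along the series — methyllithium: -4, formic acid: +2, methanol: -2, urea: +4.
Net change = +4 − (-4) = +8.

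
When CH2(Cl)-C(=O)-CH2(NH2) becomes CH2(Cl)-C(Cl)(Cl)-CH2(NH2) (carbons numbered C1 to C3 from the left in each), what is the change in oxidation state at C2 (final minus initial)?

0

Before: C2 has 2 bonds to C, 2 bonds to O → oxidation state +2.
After: C2 has 2 bonds to C, 2 bonds to Cl → oxidation state +2.
Δ = +2 − (+2) = 0, so no net redox change at C2.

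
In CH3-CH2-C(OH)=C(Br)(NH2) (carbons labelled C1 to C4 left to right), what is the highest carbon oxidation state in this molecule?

+2

Assign +1 per bond to O/N/halogen, −1 per bond to H or an electropositive element, and 0 per bond to carbon. Tallying each carbon:
C1: 1C, 3H → 0 − 3 = -3
C2: 2C, 2H → 0 − 2 = -2
C3: 3C, 1O → 0 + 1 = +1
C4: 2C, 1N, 1Br → 0 + 1 + 1 = +2
The highest value is +2.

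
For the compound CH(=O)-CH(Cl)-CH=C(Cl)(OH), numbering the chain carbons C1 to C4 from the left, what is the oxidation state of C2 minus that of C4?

C2: 2C, 1H, 1Cl → 0 − 1 + 1 = 0
C4: 2C, 1O, 1Cl → 0 + 1 + 1 = +2
Difference: 0 − (+2) = -2.

-2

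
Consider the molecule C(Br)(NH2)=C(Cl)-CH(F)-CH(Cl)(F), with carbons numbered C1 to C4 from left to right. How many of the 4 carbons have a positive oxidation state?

Assign +1 per bond to O/N/halogen, −1 per bond to H or an electropositive element, and 0 per bond to carbon. Tallying each carbon:
C1: 2C, 1N, 1Br → 0 + 1 + 1 = +2
C2: 3C, 1Cl → 0 + 1 = +1
C3: 2C, 1H, 1F → 0 − 1 + 1 = 0
C4: 1C, 1H, 1F, 1Cl → 0 − 1 + 1 + 1 = +1
3 carbons (C1, C2, C4) meet the condition.

3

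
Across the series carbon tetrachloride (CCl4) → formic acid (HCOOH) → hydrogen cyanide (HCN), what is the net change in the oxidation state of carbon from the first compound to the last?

Carbon oxidation states along the series — carbon tetrachloride: +4, formic acid: +2, hydrogen cyanide: +2.
Net change = +2 − (+4) = -2.

-2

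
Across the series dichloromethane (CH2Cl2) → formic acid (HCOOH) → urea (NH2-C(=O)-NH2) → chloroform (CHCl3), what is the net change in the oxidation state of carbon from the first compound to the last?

+2

Carbon oxidation states along the series — dichloromethane: 0, formic acid: +2, urea: +4, chloroform: +2.
Net change = +2 − (0) = +2.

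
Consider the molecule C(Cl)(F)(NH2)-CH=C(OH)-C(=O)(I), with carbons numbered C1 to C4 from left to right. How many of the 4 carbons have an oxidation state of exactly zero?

0

Count +1 for every bond to an atom more electronegative than carbon and −1 for every bond to one less electronegative; C–C bonds are 0. Tallying each carbon:
C1: 1C, 1N, 1F, 1Cl → 0 + 1 + 1 + 1 = +3
C2: 3C, 1H → 0 − 1 = -1
C3: 3C, 1O → 0 + 1 = +1
C4: 1C, 2O, 1I → 0 + 2 + 1 = +3
0 carbons meet the condition.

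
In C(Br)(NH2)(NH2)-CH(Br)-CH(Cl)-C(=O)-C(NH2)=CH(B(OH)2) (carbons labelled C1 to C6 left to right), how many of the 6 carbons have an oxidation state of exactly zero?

Tallying each carbon's bonds:
C1: 1C, 2N, 1Br → 0 + 2 + 1 = +3
C2: 2C, 1H, 1Br → 0 − 1 + 1 = 0
C3: 2C, 1H, 1Cl → 0 − 1 + 1 = 0
C4: 2C, 2O → 0 + 2 = +2
C5: 3C, 1N → 0 + 1 = +1
C6: 2C, 1H, 1B → 0 − 1 − 1 = -2
2 carbons (C2, C3) meet the condition.

2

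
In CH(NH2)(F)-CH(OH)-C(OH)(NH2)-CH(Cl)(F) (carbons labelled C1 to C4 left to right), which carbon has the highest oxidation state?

C3

Tallying each carbon's bonds:
C1: 1C, 1H, 1N, 1F → 0 − 1 + 1 + 1 = +1
C2: 2C, 1H, 1O → 0 − 1 + 1 = 0
C3: 2C, 1O, 1N → 0 + 1 + 1 = +2
C4: 1C, 1H, 1F, 1Cl → 0 − 1 + 1 + 1 = +1
The most oxidised carbon is C3 at +2.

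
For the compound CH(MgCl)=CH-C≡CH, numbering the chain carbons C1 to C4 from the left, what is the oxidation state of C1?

-2

Each bond to a more electronegative atom (O, N, halogen) counts +1, each bond to a less electronegative atom (H, metal, B, Si) counts −1, and each C–C bond counts 0.
C1 has a double bond to C (2×0 = 0), one bond to H (-1), one bond to Mg (-1).
Oxidation state = 0 − 1 − 1 = -2.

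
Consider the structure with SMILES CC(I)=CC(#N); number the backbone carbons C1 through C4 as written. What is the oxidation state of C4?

+3

C4 has one bond to C (0), a triple bond to N (3×+1 = +3).
Oxidation state = 0 + 3 = +3.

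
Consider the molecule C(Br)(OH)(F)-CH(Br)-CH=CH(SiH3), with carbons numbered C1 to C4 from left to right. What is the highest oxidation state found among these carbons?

Count +1 for every bond to an atom more electronegative than carbon and −1 for every bond to one less electronegative; C–C bonds are 0. Tallying each carbon:
C1: 1C, 1O, 1F, 1Br → 0 + 1 + 1 + 1 = +3
C2: 2C, 1H, 1Br → 0 − 1 + 1 = 0
C3: 3C, 1H → 0 − 1 = -1
C4: 2C, 1H, 1Si → 0 − 1 − 1 = -2
The highest value is +3.

+3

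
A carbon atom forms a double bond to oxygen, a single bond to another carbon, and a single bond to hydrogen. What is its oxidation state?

+1

Each bond to a more electronegative atom (O, N, halogen) counts +1, each bond to a less electronegative atom (H, metal, B, Si) counts −1, and each C–C bond counts 0.
The carbon has one bond to C (0), a double bond to O (2×+1 = +2), one bond to H (-1).
Oxidation state = 0 + 2 − 1 = +1.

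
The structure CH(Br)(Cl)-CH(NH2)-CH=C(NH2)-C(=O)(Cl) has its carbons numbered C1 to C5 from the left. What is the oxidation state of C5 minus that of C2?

C5: 1C, 2O, 1Cl → 0 + 2 + 1 = +3
C2: 2C, 1H, 1N → 0 − 1 + 1 = 0
Difference: +3 − (0) = +3.

+3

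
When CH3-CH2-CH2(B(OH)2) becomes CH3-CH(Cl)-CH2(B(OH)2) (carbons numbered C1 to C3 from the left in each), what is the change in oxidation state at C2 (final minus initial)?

Before: C2 has 2 bonds to C, 2 bonds to H → oxidation state -2.
After: C2 has 2 bonds to C, 1 bond to H, 1 bond to Cl → oxidation state 0.
Δ = 0 − (-2) = +2, so this is an oxidation at C2.

+2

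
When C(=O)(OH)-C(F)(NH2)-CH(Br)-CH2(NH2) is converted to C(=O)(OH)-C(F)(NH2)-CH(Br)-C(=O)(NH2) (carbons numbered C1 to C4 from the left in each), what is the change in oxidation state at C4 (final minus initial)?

+4

Before: C4 has 1 bond to C, 2 bonds to H, 1 bond to N → oxidation state -1.
After: C4 has 1 bond to C, 2 bonds to O, 1 bond to N → oxidation state +3.
Δ = +3 − (-1) = +4, so this is an oxidation at C4.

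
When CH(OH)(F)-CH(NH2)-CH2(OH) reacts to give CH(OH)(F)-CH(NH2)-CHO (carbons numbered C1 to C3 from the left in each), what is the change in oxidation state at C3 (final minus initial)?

Before: C3 has 1 bond to C, 2 bonds to H, 1 bond to O → oxidation state -1.
After: C3 has 1 bond to C, 1 bond to H, 2 bonds to O → oxidation state +1.
Δ = +1 − (-1) = +2, so this is an oxidation at C3.

+2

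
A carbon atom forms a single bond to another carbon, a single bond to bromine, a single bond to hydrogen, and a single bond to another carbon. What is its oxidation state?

0

The carbon has one bond to C (0), one bond to C (0), one bond to H (-1), one bond to Br (+1).
Oxidation state = 0 + 0 − 1 + 1 = 0.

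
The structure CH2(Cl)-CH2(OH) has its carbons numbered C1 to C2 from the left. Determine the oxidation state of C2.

-1

Count +1 for every bond to an atom more electronegative than carbon and −1 for every bond to one less electronegative; C–C bonds are 0.
C2 has one bond to C (0), one bond to H (-1), one bond to H (-1), one bond to O (+1).
Oxidation state = 0 − 1 − 1 + 1 = -1.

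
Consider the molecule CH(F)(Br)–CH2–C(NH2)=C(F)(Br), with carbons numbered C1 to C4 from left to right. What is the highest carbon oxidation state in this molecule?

+2

Each bond to a more electronegative atom (O, N, halogen) counts +1, each bond to a less electronegative atom (H, metal, B, Si) counts −1, and each C–C bond counts 0. Tallying each carbon:
C1: 1C, 1H, 1F, 1Br → 0 − 1 + 1 + 1 = +1
C2: 2C, 2H → 0 − 2 = -2
C3: 3C, 1N → 0 + 1 = +1
C4: 2C, 1F, 1Br → 0 + 1 + 1 = +2
The highest value is +2.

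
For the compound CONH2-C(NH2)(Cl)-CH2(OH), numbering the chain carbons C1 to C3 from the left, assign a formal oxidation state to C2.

C2 has one bond to C (0), one bond to C (0), one bond to N (+1), one bond to Cl (+1).
Oxidation state = 0 + 0 + 1 + 1 = +2.

+2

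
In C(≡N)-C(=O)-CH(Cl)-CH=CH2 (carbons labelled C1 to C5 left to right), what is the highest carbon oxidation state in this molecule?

+3

Tallying each carbon's bonds:
C1: 1C, 3N → 0 + 3 = +3
C2: 2C, 2O → 0 + 2 = +2
C3: 2C, 1H, 1Cl → 0 − 1 + 1 = 0
C4: 3C, 1H → 0 − 1 = -1
C5: 2C, 2H → 0 − 2 = -2
The highest value is +3.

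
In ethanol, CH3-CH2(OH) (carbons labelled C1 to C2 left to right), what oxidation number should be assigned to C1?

C1 has one bond to H (-1), one bond to H (-1), one bond to H (-1), one bond to C (0).
Oxidation state = -1 − 1 − 1 + 0 = -3.

-3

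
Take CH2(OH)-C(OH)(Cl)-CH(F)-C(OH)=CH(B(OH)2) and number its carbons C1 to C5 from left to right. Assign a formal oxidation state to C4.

+1

C4 has one bond to C (0), a double bond to C (2×0 = 0), one bond to O (+1).
Oxidation state = 0 + 0 + 1 = +1.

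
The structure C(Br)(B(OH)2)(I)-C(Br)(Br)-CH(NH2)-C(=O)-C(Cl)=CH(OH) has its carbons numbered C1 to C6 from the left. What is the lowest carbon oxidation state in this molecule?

0

Tallying each carbon's bonds:
C1: 1C, 1Br, 1I, 1B → 0 + 1 + 1 − 1 = +1
C2: 2C, 2Br → 0 + 2 = +2
C3: 2C, 1H, 1N → 0 − 1 + 1 = 0
C4: 2C, 2O → 0 + 2 = +2
C5: 3C, 1Cl → 0 + 1 = +1
C6: 2C, 1H, 1O → 0 − 1 + 1 = 0
The lowest value is 0.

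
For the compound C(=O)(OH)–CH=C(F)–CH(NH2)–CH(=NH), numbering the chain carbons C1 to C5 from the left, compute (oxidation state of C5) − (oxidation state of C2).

+2

C5: 1C, 1H, 2N → 0 − 1 + 2 = +1
C2: 3C, 1H → 0 − 1 = -1
Difference: +1 − (-1) = +2.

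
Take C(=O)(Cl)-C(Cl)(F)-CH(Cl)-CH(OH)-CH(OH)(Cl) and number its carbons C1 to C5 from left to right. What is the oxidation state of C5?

C5 has one bond to C (0), one bond to O (+1), one bond to H (-1), one bond to Cl (+1).
Oxidation state = 0 + 1 − 1 + 1 = +1.

+1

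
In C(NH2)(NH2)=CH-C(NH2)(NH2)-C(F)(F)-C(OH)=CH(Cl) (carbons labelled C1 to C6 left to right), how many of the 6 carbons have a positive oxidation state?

4

Each bond to a more electronegative atom (O, N, halogen) counts +1, each bond to a less electronegative atom (H, metal, B, Si) counts −1, and each C–C bond counts 0. Tallying each carbon:
C1: 2C, 2N → 0 + 2 = +2
C2: 3C, 1H → 0 − 1 = -1
C3: 2C, 2N → 0 + 2 = +2
C4: 2C, 2F → 0 + 2 = +2
C5: 3C, 1O → 0 + 1 = +1
C6: 2C, 1H, 1Cl → 0 − 1 + 1 = 0
4 carbons (C1, C3, C4, C5) meet the condition.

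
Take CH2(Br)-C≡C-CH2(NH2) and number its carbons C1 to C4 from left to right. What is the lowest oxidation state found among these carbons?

-1

Tallying each carbon's bonds:
C1: 1C, 2H, 1Br → 0 − 2 + 1 = -1
C2: 4C → 0 = 0
C3: 4C → 0 = 0
C4: 1C, 2H, 1N → 0 − 2 + 1 = -1
The lowest value is -1.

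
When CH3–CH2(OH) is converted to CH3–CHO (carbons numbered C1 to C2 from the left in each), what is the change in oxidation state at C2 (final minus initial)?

+2

Before: C2 has 1 bond to C, 2 bonds to H, 1 bond to O → oxidation state -1.
After: C2 has 1 bond to C, 1 bond to H, 2 bonds to O → oxidation state +1.
Δ = +1 − (-1) = +2, so this is an oxidation at C2.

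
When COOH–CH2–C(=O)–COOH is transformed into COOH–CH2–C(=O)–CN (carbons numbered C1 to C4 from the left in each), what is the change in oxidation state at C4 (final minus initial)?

Before: C4 has 1 bond to C, 3 bonds to O → oxidation state +3.
After: C4 has 1 bond to C, 3 bonds to N → oxidation state +3.
Δ = +3 − (+3) = 0, so no net redox change at C4.

0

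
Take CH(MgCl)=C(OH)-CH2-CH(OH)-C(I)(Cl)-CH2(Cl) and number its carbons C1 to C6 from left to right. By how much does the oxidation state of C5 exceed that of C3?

C5: 2C, 1Cl, 1I → 0 + 1 + 1 = +2
C3: 2C, 2H → 0 − 2 = -2
Difference: +2 − (-2) = +4.

+4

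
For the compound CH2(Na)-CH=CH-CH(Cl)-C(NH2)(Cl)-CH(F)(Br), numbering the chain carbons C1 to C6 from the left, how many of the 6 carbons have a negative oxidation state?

Count +1 for every bond to an atom more electronegative than carbon and −1 for every bond to one less electronegative; C–C bonds are 0. Tallying each carbon:
C1: 1C, 2H, 1Na → 0 − 2 − 1 = -3
C2: 3C, 1H → 0 − 1 = -1
C3: 3C, 1H → 0 − 1 = -1
C4: 2C, 1H, 1Cl → 0 − 1 + 1 = 0
C5: 2C, 1N, 1Cl → 0 + 1 + 1 = +2
C6: 1C, 1H, 1F, 1Br → 0 − 1 + 1 + 1 = +1
3 carbons (C1, C2, C3) meet the condition.

3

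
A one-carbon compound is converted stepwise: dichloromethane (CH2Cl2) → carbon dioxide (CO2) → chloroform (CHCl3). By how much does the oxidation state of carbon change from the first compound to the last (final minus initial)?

+2

Carbon oxidation states along the series — dichloromethane: 0, carbon dioxide: +4, chloroform: +2.
Net change = +2 − (0) = +2.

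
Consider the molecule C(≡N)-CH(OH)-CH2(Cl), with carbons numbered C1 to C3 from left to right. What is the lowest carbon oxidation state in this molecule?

Tallying each carbon's bonds:
C1: 1C, 3N → 0 + 3 = +3
C2: 2C, 1H, 1O → 0 − 1 + 1 = 0
C3: 1C, 2H, 1Cl → 0 − 2 + 1 = -1
The lowest value is -1.

-1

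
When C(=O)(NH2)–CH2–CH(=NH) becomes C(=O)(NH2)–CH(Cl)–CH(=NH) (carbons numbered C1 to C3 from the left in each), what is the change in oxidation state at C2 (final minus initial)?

+2

Before: C2 has 2 bonds to C, 2 bonds to H → oxidation state -2.
After: C2 has 2 bonds to C, 1 bond to H, 1 bond to Cl → oxidation state 0.
Δ = 0 − (-2) = +2, so this is an oxidation at C2.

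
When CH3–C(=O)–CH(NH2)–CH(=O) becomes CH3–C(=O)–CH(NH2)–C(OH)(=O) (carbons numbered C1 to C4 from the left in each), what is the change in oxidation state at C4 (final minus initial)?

Before: C4 has 1 bond to C, 1 bond to H, 2 bonds to O → oxidation state +1.
After: C4 has 1 bond to C, 3 bonds to O → oxidation state +3.
Δ = +3 − (+1) = +2, so this is an oxidation at C4.

+2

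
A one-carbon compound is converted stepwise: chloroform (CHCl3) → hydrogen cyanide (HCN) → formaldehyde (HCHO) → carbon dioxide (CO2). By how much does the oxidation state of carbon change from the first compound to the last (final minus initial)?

+2

Carbon oxidation states along the series — chloroform: +2, hydrogen cyanide: +2, formaldehyde: 0, carbon dioxide: +4.
Net change = +4 − (+2) = +2.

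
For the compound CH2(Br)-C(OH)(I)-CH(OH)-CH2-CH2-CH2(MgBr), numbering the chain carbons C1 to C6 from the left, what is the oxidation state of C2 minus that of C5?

C2: 2C, 1O, 1I → 0 + 1 + 1 = +2
C5: 2C, 2H → 0 − 2 = -2
Difference: +2 − (-2) = +4.

+4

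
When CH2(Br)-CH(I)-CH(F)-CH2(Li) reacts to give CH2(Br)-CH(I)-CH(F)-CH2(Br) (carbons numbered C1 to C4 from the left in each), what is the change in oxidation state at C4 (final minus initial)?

+2

Before: C4 has 1 bond to C, 2 bonds to H, 1 bond to Li → oxidation state -3.
After: C4 has 1 bond to C, 2 bonds to H, 1 bond to Br → oxidation state -1.
Δ = -1 − (-3) = +2, so this is an oxidation at C4.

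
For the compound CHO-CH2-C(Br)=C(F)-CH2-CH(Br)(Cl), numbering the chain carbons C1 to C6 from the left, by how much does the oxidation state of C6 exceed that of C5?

C6: 1C, 1H, 1Cl, 1Br → 0 − 1 + 1 + 1 = +1
C5: 2C, 2H → 0 − 2 = -2
Difference: +1 − (-2) = +3.

+3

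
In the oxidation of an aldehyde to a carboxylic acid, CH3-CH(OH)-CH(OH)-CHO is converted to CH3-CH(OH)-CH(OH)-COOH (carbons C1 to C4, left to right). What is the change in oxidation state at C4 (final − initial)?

Before: C4 has 1 bond to C, 1 bond to H, 2 bonds to O → oxidation state +1.
After: C4 has 1 bond to C, 3 bonds to O → oxidation state +3.
Δ = +3 − (+1) = +2, so this is an oxidation at C4.

+2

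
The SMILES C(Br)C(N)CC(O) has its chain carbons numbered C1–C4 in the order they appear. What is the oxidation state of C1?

Each bond to a more electronegative atom (O, N, halogen) counts +1, each bond to a less electronegative atom (H, metal, B, Si) counts −1, and each C–C bond counts 0.
C1 has one bond to C (0), one bond to H (-1), one bond to Br (+1), one bond to H (-1).
Oxidation state = 0 − 1 + 1 − 1 = -1.

-1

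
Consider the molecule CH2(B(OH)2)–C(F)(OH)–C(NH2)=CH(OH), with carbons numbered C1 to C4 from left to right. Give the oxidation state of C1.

Count +1 for every bond to an atom more electronegative than carbon and −1 for every bond to one less electronegative; C–C bonds are 0.
C1 has one bond to C (0), one bond to H (-1), one bond to H (-1), one bond to B (-1).
Oxidation state = 0 − 1 − 1 − 1 = -3.

-3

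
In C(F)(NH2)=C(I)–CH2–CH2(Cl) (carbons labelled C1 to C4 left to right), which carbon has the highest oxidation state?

C1

Assign +1 per bond to O/N/halogen, −1 per bond to H or an electropositive element, and 0 per bond to carbon. Tallying each carbon:
C1: 2C, 1N, 1F → 0 + 1 + 1 = +2
C2: 3C, 1I → 0 + 1 = +1
C3: 2C, 2H → 0 − 2 = -2
C4: 1C, 2H, 1Cl → 0 − 2 + 1 = -1
The most oxidised carbon is C1 at +2.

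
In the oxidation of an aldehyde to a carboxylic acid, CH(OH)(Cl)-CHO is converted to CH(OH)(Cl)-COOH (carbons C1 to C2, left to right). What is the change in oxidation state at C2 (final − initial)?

+2

Before: C2 has 1 bond to C, 1 bond to H, 2 bonds to O → oxidation state +1.
After: C2 has 1 bond to C, 3 bonds to O → oxidation state +3.
Δ = +3 − (+1) = +2, so this is an oxidation at C2.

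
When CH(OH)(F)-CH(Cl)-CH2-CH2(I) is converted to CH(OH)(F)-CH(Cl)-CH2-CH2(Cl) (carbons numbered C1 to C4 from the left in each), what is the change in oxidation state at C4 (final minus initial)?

Before: C4 has 1 bond to C, 2 bonds to H, 1 bond to I → oxidation state -1.
After: C4 has 1 bond to C, 2 bonds to H, 1 bond to Cl → oxidation state -1.
Δ = -1 − (-1) = 0, so no net redox change at C4.

0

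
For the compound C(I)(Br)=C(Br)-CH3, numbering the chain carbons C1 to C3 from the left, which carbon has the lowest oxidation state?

Count +1 for every bond to an atom more electronegative than carbon and −1 for every bond to one less electronegative; C–C bonds are 0. Tallying each carbon:
C1: 2C, 1Br, 1I → 0 + 1 + 1 = +2
C2: 3C, 1Br → 0 + 1 = +1
C3: 1C, 3H → 0 − 3 = -3
The most reduced carbon is C3 at -3.

C3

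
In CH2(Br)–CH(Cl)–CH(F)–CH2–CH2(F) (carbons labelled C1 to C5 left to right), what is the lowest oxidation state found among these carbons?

Tallying each carbon's bonds:
C1: 1C, 2H, 1Br → 0 − 2 + 1 = -1
C2: 2C, 1H, 1Cl → 0 − 1 + 1 = 0
C3: 2C, 1H, 1F → 0 − 1 + 1 = 0
C4: 2C, 2H → 0 − 2 = -2
C5: 1C, 2H, 1F → 0 − 2 + 1 = -1
The lowest value is -2.

-2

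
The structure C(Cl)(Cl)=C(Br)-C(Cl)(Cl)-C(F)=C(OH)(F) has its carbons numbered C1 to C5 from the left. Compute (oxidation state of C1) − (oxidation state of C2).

C1: 2C, 2Cl → 0 + 2 = +2
C2: 3C, 1Br → 0 + 1 = +1
Difference: +2 − (+1) = +1.

+1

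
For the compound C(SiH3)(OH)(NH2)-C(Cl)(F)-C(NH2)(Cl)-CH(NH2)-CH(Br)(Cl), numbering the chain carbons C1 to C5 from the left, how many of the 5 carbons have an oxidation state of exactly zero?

1

Tallying each carbon's bonds:
C1: 1C, 1O, 1N, 1Si → 0 + 1 + 1 − 1 = +1
C2: 2C, 1F, 1Cl → 0 + 1 + 1 = +2
C3: 2C, 1N, 1Cl → 0 + 1 + 1 = +2
C4: 2C, 1H, 1N → 0 − 1 + 1 = 0
C5: 1C, 1H, 1Cl, 1Br → 0 − 1 + 1 + 1 = +1
1 carbon (C4) meets the condition.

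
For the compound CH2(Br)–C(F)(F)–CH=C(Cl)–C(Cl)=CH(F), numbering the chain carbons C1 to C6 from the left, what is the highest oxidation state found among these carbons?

+2

Bonds to more-electronegative neighbours contribute +1 each, bonds to H or metals contribute −1 each, and C–C bonds contribute 0. Tallying each carbon:
C1: 1C, 2H, 1Br → 0 − 2 + 1 = -1
C2: 2C, 2F → 0 + 2 = +2
C3: 3C, 1H → 0 − 1 = -1
C4: 3C, 1Cl → 0 + 1 = +1
C5: 3C, 1Cl → 0 + 1 = +1
C6: 2C, 1H, 1F → 0 − 1 + 1 = 0
The highest value is +2.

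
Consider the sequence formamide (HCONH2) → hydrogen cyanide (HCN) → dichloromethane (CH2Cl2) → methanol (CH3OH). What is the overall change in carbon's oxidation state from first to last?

Carbon oxidation states along the series — formamide: +2, hydrogen cyanide: +2, dichloromethane: 0, methanol: -2.
Net change = -2 − (+2) = -4.

-4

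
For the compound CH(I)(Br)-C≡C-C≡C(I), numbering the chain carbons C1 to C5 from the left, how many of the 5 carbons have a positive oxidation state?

Tallying each carbon's bonds:
C1: 1C, 1H, 1Br, 1I → 0 − 1 + 1 + 1 = +1
C2: 4C → 0 = 0
C3: 4C → 0 = 0
C4: 4C → 0 = 0
C5: 3C, 1I → 0 + 1 = +1
2 carbons (C1, C5) meet the condition.

2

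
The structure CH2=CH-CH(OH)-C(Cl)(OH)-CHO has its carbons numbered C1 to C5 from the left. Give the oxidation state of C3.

Count +1 for every bond to an atom more electronegative than carbon and −1 for every bond to one less electronegative; C–C bonds are 0.
C3 has one bond to C (0), one bond to C (0), one bond to O (+1), one bond to H (-1).
Oxidation state = 0 + 0 + 1 − 1 = 0.

0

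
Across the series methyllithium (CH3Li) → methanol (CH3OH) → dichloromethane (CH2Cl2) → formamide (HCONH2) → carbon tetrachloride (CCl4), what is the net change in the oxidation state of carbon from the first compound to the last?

+8

Carbon oxidation states along the series — methyllithium: -4, methanol: -2, dichloromethane: 0, formamide: +2, carbon tetrachloride: +4.
Net change = +4 − (-4) = +8.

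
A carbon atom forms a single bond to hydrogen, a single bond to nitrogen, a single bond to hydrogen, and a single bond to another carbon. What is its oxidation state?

-1

Assign +1 per bond to O/N/halogen, −1 per bond to H or an electropositive element, and 0 per bond to carbon.
The carbon has one bond to C (0), one bond to H (-1), one bond to H (-1), one bond to N (+1).
Oxidation state = 0 − 1 − 1 + 1 = -1.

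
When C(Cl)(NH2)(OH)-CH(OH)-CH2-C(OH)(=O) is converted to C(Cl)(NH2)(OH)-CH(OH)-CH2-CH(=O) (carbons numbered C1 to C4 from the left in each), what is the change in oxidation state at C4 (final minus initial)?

Before: C4 has 1 bond to C, 3 bonds to O → oxidation state +3.
After: C4 has 1 bond to C, 1 bond to H, 2 bonds to O → oxidation state +1.
Δ = +1 − (+3) = -2, so this is a reduction at C4.

-2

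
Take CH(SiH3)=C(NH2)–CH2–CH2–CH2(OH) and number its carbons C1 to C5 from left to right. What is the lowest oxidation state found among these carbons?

Count +1 for every bond to an atom more electronegative than carbon and −1 for every bond to one less electronegative; C–C bonds are 0. Tallying each carbon:
C1: 2C, 1H, 1Si → 0 − 1 − 1 = -2
C2: 3C, 1N → 0 + 1 = +1
C3: 2C, 2H → 0 − 2 = -2
C4: 2C, 2H → 0 − 2 = -2
C5: 1C, 2H, 1O → 0 − 2 + 1 = -1
The lowest value is -2.

-2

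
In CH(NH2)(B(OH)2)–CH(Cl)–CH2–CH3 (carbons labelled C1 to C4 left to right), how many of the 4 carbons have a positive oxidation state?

0

Tallying each carbon's bonds:
C1: 1C, 1H, 1N, 1B → 0 − 1 + 1 − 1 = -1
C2: 2C, 1H, 1Cl → 0 − 1 + 1 = 0
C3: 2C, 2H → 0 − 2 = -2
C4: 1C, 3H → 0 − 3 = -3
0 carbons meet the condition.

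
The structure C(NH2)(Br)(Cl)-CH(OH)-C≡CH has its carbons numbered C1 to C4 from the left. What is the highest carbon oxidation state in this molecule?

+3

Bonds to more-electronegative neighbours contribute +1 each, bonds to H or metals contribute −1 each, and C–C bonds contribute 0. Tallying each carbon:
C1: 1C, 1N, 1Cl, 1Br → 0 + 1 + 1 + 1 = +3
C2: 2C, 1H, 1O → 0 − 1 + 1 = 0
C3: 4C → 0 = 0
C4: 3C, 1H → 0 − 1 = -1
The highest value is +3.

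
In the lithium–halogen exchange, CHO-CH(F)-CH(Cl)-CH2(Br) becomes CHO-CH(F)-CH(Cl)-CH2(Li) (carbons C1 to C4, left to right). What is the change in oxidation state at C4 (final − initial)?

Before: C4 has 1 bond to C, 2 bonds to H, 1 bond to Br → oxidation state -1.
After: C4 has 1 bond to C, 2 bonds to H, 1 bond to Li → oxidation state -3.
Δ = -3 − (-1) = -2, so this is a reduction at C4.

-2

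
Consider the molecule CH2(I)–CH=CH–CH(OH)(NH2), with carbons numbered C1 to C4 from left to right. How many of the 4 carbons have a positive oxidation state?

1

Tallying each carbon's bonds:
C1: 1C, 2H, 1I → 0 − 2 + 1 = -1
C2: 3C, 1H → 0 − 1 = -1
C3: 3C, 1H → 0 − 1 = -1
C4: 1C, 1H, 1O, 1N → 0 − 1 + 1 + 1 = +1
1 carbon (C4) meets the condition.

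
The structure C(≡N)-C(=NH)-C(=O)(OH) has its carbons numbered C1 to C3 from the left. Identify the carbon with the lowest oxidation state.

C2

Tallying each carbon's bonds:
C1: 1C, 3N → 0 + 3 = +3
C2: 2C, 2N → 0 + 2 = +2
C3: 1C, 3O → 0 + 3 = +3
The most reduced carbon is C2 at +2.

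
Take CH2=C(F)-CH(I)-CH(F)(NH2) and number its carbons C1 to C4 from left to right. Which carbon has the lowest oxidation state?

C1

Bonds to more-electronegative neighbours contribute +1 each, bonds to H or metals contribute −1 each, and C–C bonds contribute 0. Tallying each carbon:
C1: 2C, 2H → 0 − 2 = -2
C2: 3C, 1F → 0 + 1 = +1
C3: 2C, 1H, 1I → 0 − 1 + 1 = 0
C4: 1C, 1H, 1N, 1F → 0 − 1 + 1 + 1 = +1
The most reduced carbon is C1 at -2.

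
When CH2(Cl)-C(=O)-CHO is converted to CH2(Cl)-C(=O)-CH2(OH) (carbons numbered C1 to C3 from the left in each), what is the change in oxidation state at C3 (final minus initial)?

-2

Before: C3 has 1 bond to C, 1 bond to H, 2 bonds to O → oxidation state +1.
After: C3 has 1 bond to C, 2 bonds to H, 1 bond to O → oxidation state -1.
Δ = -1 − (+1) = -2, so this is a reduction at C3.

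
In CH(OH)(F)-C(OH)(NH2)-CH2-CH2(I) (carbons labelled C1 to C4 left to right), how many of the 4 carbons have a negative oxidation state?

2

Tallying each carbon's bonds:
C1: 1C, 1H, 1O, 1F → 0 − 1 + 1 + 1 = +1
C2: 2C, 1O, 1N → 0 + 1 + 1 = +2
C3: 2C, 2H → 0 − 2 = -2
C4: 1C, 2H, 1I → 0 − 2 + 1 = -1
2 carbons (C3, C4) meet the condition.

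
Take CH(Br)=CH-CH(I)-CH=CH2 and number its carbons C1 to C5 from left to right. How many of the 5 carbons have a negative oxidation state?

Tallying each carbon's bonds:
C1: 2C, 1H, 1Br → 0 − 1 + 1 = 0
C2: 3C, 1H → 0 − 1 = -1
C3: 2C, 1H, 1I → 0 − 1 + 1 = 0
C4: 3C, 1H → 0 − 1 = -1
C5: 2C, 2H → 0 − 2 = -2
3 carbons (C2, C4, C5) meet the condition.

3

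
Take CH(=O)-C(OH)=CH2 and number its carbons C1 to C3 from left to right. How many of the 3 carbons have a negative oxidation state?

Tallying each carbon's bonds:
C1: 1C, 1H, 2O → 0 − 1 + 2 = +1
C2: 3C, 1O → 0 + 1 = +1
C3: 2C, 2H → 0 − 2 = -2
1 carbon (C3) meets the condition.

1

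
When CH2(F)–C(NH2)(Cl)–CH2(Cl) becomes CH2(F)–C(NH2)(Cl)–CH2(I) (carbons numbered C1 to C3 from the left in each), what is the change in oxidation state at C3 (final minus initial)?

Before: C3 has 1 bond to C, 2 bonds to H, 1 bond to Cl → oxidation state -1.
After: C3 has 1 bond to C, 2 bonds to H, 1 bond to I → oxidation state -1.
Δ = -1 − (-1) = 0, so no net redox change at C3.

0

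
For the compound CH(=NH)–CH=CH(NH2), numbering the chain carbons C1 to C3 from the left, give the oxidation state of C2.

-1

C2 has one bond to C (0), a double bond to C (2×0 = 0), one bond to H (-1).
Oxidation state = 0 + 0 − 1 = -1.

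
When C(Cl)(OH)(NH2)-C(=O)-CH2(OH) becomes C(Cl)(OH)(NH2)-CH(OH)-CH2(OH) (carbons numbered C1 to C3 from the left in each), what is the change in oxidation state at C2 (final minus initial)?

-2

Before: C2 has 2 bonds to C, 2 bonds to O → oxidation state +2.
After: C2 has 2 bonds to C, 1 bond to H, 1 bond to O → oxidation state 0.
Δ = 0 − (+2) = -2, so this is a reduction at C2.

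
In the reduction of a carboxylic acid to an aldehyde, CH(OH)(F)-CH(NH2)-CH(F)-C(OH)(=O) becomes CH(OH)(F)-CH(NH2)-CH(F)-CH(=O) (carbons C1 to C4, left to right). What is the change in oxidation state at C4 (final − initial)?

Before: C4 has 1 bond to C, 3 bonds to O → oxidation state +3.
After: C4 has 1 bond to C, 1 bond to H, 2 bonds to O → oxidation state +1.
Δ = +1 − (+3) = -2, so this is a reduction at C4.

-2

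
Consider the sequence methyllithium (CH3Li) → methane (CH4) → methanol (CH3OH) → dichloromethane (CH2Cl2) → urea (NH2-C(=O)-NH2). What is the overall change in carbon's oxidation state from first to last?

+8

Carbon oxidation states along the series — methyllithium: -4, methane: -4, methanol: -2, dichloromethane: 0, urea: +4.
Net change = +4 − (-4) = +8.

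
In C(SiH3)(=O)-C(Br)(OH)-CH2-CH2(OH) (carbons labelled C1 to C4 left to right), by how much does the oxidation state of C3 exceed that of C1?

C3: 2C, 2H → 0 − 2 = -2
C1: 1C, 2O, 1Si → 0 + 2 − 1 = +1
Difference: -2 − (+1) = -3.

-3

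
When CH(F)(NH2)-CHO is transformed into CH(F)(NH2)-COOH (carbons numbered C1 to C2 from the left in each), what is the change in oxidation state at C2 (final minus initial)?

+2

Before: C2 has 1 bond to C, 1 bond to H, 2 bonds to O → oxidation state +1.
After: C2 has 1 bond to C, 3 bonds to O → oxidation state +3.
Δ = +3 − (+1) = +2, so this is an oxidation at C2.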